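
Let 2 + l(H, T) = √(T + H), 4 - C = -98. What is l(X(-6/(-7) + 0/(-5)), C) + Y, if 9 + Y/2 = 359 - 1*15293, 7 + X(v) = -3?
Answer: -29888 + 2*√23 ≈ -29878.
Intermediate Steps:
X(v) = -10 (X(v) = -7 - 3 = -10)
C = 102 (C = 4 - 1*(-98) = 4 + 98 = 102)
l(H, T) = -2 + √(H + T) (l(H, T) = -2 + √(T + H) = -2 + √(H + T))
Y = -29886 (Y = -18 + 2*(359 - 1*15293) = -18 + 2*(359 - 15293) = -18 + 2*(-14934) = -18 - 29868 = -29886)
l(X(-6/(-7) + 0/(-5)), C) + Y = (-2 + √(-10 + 102)) - 29886 = (-2 + √92) - 29886 = (-2 + 2*√23) - 29886 = -29888 + 2*√23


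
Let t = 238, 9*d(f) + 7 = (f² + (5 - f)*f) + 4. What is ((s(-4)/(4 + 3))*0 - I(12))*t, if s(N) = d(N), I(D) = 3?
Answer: -714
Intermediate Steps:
d(f) = -⅓ + f²/9 + f*(5 - f)/9 (d(f) = -7/9 + ((f² + (5 - f)*f) + 4)/9 = -7/9 + ((f² + f*(5 - f)) + 4)/9 = -7/9 + (4 + f² + f*(5 - f))/9 = -7/9 + (4/9 + f²/9 + f*(5 - f)/9) = -⅓ + f²/9 + f*(5 - f)/9)
s(N) = -⅓ + 5*N/9
((s(-4)/(4 + 3))*0 - I(12))*t = (((-⅓ + (5/9)*(-4))/(4 + 3))*0 - 1*3)*238 = (((-⅓ - 20/9)/7)*0 - 3)*238 = (((⅐)*(-23/9))*0 - 3)*238 = (-23/63*0 - 3)*238 = (0 - 3)*238 = -3*238 = -714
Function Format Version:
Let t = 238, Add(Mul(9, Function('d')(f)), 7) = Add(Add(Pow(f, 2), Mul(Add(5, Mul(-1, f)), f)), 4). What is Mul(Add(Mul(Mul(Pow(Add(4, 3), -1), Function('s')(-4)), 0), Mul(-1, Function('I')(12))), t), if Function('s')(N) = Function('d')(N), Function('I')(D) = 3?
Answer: -714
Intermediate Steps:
Function('d')(f) = Add(Rational(-1, 3), Mul(Rational(1, 9), Pow(f, 2)), Mul(Rational(1, 9), f, Add(5, Mul(-1, f)))) (Function('d')(f) = Add(Rational(-7, 9), Mul(Rational(1, 9), Add(Add(Pow(f, 2), Mul(Add(5, Mul(-1, f)), f)), 4))) = Add(Rational(-7, 9), Mul(Rational(1, 9), Add(Add(Pow(f, 2), Mul(f, Add(5, Mul(-1, f)))), 4))) = Add(Rational(-7, 9), Mul(Rational(1, 9), Add(4, Pow(f, 2), Mul(f, Add(5, Mul(-1, f)))))) = Add(Rational(-7, 9), Add(Rational(4, 9), Mul(Rational(1, 9), Pow(f, 2)), Mul(Rational(1, 9), f, Add(5, Mul(-1, f))))) = Add(Rational(-1, 3), Mul(Rational(1, 9), Pow(f, 2)), Mul(Rational(1, 9), f, Add(5, Mul(-1, f)))))
Function('s')(N) = Add(Rational(-1, 3), Mul(Rational(5, 9), N))
Mul(Add(Mul(Mul(Pow(Add(4, 3), -1), Function('s')(-4)), 0), Mul(-1, Function('I')(12))), t) = Mul(Add(Mul(Mul(Pow(Add(4, 3), -1), Add(Rational(-1, 3), Mul(Rational(5, 9), -4))), 0), Mul(-1, 3)), 238) = Mul(Add(Mul(Mul(Pow(7, -1), Add(Rational(-1, 3), Rational(-20, 9))), 0), -3), 238) = Mul(Add(Mul(Mul(Rational(1, 7), Rational(-23, 9)), 0), -3), 238) = Mul(Add(Mul(Rational(-23, 63), 0), -3), 238) = Mul(Add(0, -3), 238) = Mul(-3, 238) = -714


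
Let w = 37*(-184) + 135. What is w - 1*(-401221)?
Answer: 394548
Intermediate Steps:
w = -6673 (w = -6808 + 135 = -6673)
w - 1*(-401221) = -6673 - 1*(-401221) = -6673 + 401221 = 394548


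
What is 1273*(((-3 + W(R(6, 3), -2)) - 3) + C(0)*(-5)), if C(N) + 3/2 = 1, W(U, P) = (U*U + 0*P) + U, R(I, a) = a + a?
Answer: 98021/2 ≈ 49011.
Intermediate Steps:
R(I, a) = 2*a
W(U, P) = U + U² (W(U, P) = (U² + 0) + U = U² + U = U + U²)
C(N) = -½ (C(N) = -3/2 + 1 = -½)
1273*(((-3 + W(R(6, 3), -2)) - 3) + C(0)*(-5)) = 1273*(((-3 + (2*3)*(1 + 2*3)) - 3) - ½*(-5)) = 1273*(((-3 + 6*(1 + 6)) - 3) + 5/2) = 1273*(((-3 + 6*7) - 3) + 5/2) = 1273*(((-3 + 42) - 3) + 5/2) = 1273*((39 - 3) + 5/2) = 1273*(36 + 5/2) = 1273*(77/2) = 98021/2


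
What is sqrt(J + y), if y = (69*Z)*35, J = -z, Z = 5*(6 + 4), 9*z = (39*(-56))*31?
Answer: sqrt(1154454)/3 ≈ 358.15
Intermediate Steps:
z = -22568/3 (z = ((39*(-56))*31)/9 = (-2184*31)/9 = (1/9)*(-67704) = -22568/3 ≈ -7522.7)
Z = 50 (Z = 5*10 = 50)
J = 22568/3 (J = -1*(-22568/3) = 22568/3 ≈ 7522.7)
y = 120750 (y = (69*50)*35 = 3450*35 = 120750)
sqrt(J + y) = sqrt(22568/3 + 120750) = sqrt(384818/3) = sqrt(1154454)/3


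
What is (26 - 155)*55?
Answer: -7095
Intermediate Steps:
(26 - 155)*55 = -129*55 = -7095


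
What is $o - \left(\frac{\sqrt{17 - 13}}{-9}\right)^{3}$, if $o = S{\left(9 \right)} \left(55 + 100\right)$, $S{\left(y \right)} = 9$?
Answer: $\frac{1016963}{729} \approx 1395.0$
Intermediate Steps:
$o = 1395$ ($o = 9 \left(55 + 100\right) = 9 \cdot 155 = 1395$)
$o - \left(\frac{\sqrt{17 - 13}}{-9}\right)^{3} = 1395 - \left(\frac{\sqrt{17 - 13}}{-9}\right)^{3} = 1395 - \left(\sqrt{4} \left(- \frac{1}{9}\right)\right)^{3} = 1395 - \left(2 \left(- \frac{1}{9}\right)\right)^{3} = 1395 - \left(- \frac{2}{9}\right)^{3} = 1395 - - \frac{8}{729} = 1395 + \frac{8}{729} = \frac{1016963}{729}$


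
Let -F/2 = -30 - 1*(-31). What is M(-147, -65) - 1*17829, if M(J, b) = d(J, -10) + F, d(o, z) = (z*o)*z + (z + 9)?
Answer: -32532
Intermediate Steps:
d(o, z) = 9 + z + o*z**2 (d(o, z) = (o*z)*z + (9 + z) = o*z**2 + (9 + z) = 9 + z + o*z**2)
F = -2 (F = -2*(-30 - 1*(-31)) = -2*(-30 + 31) = -2*1 = -2)
M(J, b) = -3 + 100*J (M(J, b) = (9 - 10 + J*(-10)**2) - 2 = (9 - 10 + J*100) - 2 = (9 - 10 + 100*J) - 2 = (-1 + 100*J) - 2 = -3 + 100*J)
M(-147, -65) - 1*17829 = (-3 + 100*(-147)) - 1*17829 = (-3 - 14700) - 17829 = -14703 - 17829 = -32532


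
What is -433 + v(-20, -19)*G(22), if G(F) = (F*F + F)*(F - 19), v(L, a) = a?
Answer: -29275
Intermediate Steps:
G(F) = (-19 + F)*(F + F**2) (G(F) = (F**2 + F)*(-19 + F) = (F + F**2)*(-19 + F) = (-19 + F)*(F + F**2))
-433 + v(-20, -19)*G(22) = -433 - 418*(-19 + 22**2 - 18*22) = -433 - 418*(-19 + 484 - 396) = -433 - 418*69 = -433 - 19*1518 = -433 - 28842 = -29275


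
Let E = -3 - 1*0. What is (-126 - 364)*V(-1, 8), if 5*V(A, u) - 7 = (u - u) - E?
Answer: -980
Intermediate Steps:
E = -3 (E = -3 + 0 = -3)
V(A, u) = 2 (V(A, u) = 7/5 + ((u - u) - 1*(-3))/5 = 7/5 + (0 + 3)/5 = 7/5 + (1/5)*3 = 7/5 + 3/5 = 2)
(-126 - 364)*V(-1, 8) = (-126 - 364)*2 = -490*2 = -980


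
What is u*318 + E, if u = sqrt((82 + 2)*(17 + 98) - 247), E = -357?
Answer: -357 + 318*sqrt(9413) ≈ 30496.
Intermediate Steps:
u = sqrt(9413) (u = sqrt(84*115 - 247) = sqrt(9660 - 247) = sqrt(9413) ≈ 97.021)
u*318 + E = sqrt(9413)*318 - 357 = 318*sqrt(9413) - 357 = -357 + 318*sqrt(9413)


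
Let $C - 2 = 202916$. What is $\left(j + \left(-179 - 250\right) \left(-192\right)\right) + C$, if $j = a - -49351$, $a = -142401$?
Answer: $192236$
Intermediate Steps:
$C = 202918$ ($C = 2 + 202916 = 202918$)
$j = -93050$ ($j = -142401 - -49351 = -142401 + 49351 = -93050$)
$\left(j + \left(-179 - 250\right) \left(-192\right)\right) + C = \left(-93050 + \left(-179 - 250\right) \left(-192\right)\right) + 202918 = \left(-93050 - -82368\right) + 202918 = \left(-93050 + 82368\right) + 202918 = -10682 + 202918 = 192236$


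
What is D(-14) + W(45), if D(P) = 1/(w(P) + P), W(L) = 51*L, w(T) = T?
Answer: 64259/28 ≈ 2295.0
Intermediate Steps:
D(P) = 1/(2*P) (D(P) = 1/(P + P) = 1/(2*P))
D(-14) + W(45) = (½)/(-14) + 51*45 = (½)*(-1/14) + 2295 = -1/28 + 2295 = 64259/28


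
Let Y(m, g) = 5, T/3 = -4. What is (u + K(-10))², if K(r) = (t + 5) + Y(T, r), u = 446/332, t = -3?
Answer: 1918225/27556 ≈ 69.612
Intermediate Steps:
T = -12 (T = 3*(-4) = -12)
u = 223/166 (u = 446*(1/332) = 223/166 ≈ 1.3434)
K(r) = 7 (K(r) = (-3 + 5) + 5 = 2 + 5 = 7)
(u + K(-10))² = (223/166 + 7)² = (1385/166)² = 1918225/27556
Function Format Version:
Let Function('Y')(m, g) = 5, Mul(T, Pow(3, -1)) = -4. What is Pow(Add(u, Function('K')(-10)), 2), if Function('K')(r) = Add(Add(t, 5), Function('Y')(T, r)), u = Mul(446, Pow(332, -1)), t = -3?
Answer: Rational(1918225, 27556) ≈ 69.612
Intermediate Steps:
T = -12 (T = Mul(3, -4) = -12)
u = Rational(223, 166) (u = Mul(446, Rational(1, 332)) = Rational(223, 166) ≈ 1.3434)
Function('K')(r) = 7 (Function('K')(r) = Add(Add(-3, 5), 5) = Add(2, 5) = 7)
Pow(Add(u, Function('K')(-10)), 2) = Pow(Add(Rational(223, 166), 7), 2) = Pow(Rational(1385, 166), 2) = Rational(1918225, 27556)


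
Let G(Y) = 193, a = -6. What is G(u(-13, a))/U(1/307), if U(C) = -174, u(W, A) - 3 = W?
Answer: -193/174 ≈ -1.1092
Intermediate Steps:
u(W, A) = 3 + W
G(u(-13, a))/U(1/307) = 193/(-174) = 193*(-1/174) = -193/174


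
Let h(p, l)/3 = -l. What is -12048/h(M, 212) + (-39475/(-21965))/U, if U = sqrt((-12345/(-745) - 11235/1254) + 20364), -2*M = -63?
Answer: 1004/53 + 1579*sqrt(1612703015330)/159250603463 ≈ 18.956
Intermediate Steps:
M = 63/2 (M = -1/2*(-63) = 63/2 ≈ 31.500)
h(p, l) = -3*l (h(p, l) = 3*(-l) = -3*l)
U = 7*sqrt(1612703015330)/62282 (U = sqrt((-12345*(-1/745) - 11235*1/1254) + 20364) = sqrt((2469/149 - 3745/418) + 20364) = sqrt(474037/62282 + 20364) = sqrt(1268784685/62282) = 7*sqrt(1612703015330)/62282 ≈ 142.73)
-12048/h(M, 212) + (-39475/(-21965))/U = -12048/((-3*212)) + (-39475/(-21965))/((7*sqrt(1612703015330)/62282)) = -12048/(-636) + (-39475*(-1/21965))*(sqrt(1612703015330)/181254955) = -12048*(-1/636) + 7895*(sqrt(1612703015330)/181254955)/4393 = 1004/53 + 1579*sqrt(1612703015330)/159250603463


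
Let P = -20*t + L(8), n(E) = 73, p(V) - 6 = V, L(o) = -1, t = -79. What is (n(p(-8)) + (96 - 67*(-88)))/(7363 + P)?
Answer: 6065/8942 ≈ 0.67826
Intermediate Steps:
p(V) = 6 + V
P = 1579 (P = -20*(-79) - 1 = 1580 - 1 = 1579)
(n(p(-8)) + (96 - 67*(-88)))/(7363 + P) = (73 + (96 - 67*(-88)))/(7363 + 1579) = (73 + (96 + 5896))/8942 = (73 + 5992)*(1/8942) = 6065*(1/8942) = 6065/8942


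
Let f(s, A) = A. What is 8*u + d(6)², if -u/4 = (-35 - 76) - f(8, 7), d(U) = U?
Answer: 3812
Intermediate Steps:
u = 472 (u = -4*((-35 - 76) - 1*7) = -4*(-111 - 7) = -4*(-118) = 472)
8*u + d(6)² = 8*472 + 6² = 3776 + 36 = 3812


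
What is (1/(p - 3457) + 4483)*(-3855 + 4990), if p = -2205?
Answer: 28809415575/5662 ≈ 5.0882e+6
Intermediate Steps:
(1/(p - 3457) + 4483)*(-3855 + 4990) = (1/(-2205 - 3457) + 4483)*(-3855 + 4990) = (1/(-5662) + 4483)*1135 = (-1/5662 + 4483)*1135 = (25382745/5662)*1135 = 28809415575/5662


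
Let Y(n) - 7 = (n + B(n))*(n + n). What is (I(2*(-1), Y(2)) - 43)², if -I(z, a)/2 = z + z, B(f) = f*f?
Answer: 1225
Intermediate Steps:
B(f) = f²
Y(n) = 7 + 2*n*(n + n²) (Y(n) = 7 + (n + n²)*(n + n) = 7 + (n + n²)*(2*n) = 7 + 2*n*(n + n²))
I(z, a) = -4*z (I(z, a) = -2*(z + z) = -4*z)
(I(2*(-1), Y(2)) - 43)² = (-8*(-1) - 43)² = (-4*(-2) - 43)² = (8 - 43)² = (-35)² = 1225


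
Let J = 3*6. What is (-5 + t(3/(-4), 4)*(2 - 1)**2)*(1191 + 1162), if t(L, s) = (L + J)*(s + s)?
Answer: 312949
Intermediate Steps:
J = 18
t(L, s) = 2*s*(18 + L) (t(L, s) = (L + 18)*(s + s) = (18 + L)*(2*s) = 2*s*(18 + L))
(-5 + t(3/(-4), 4)*(2 - 1)**2)*(1191 + 1162) = (-5 + (2*4*(18 + 3/(-4)))*(2 - 1)**2)*(1191 + 1162) = (-5 + (2*4*(18 + 3*(-1/4)))*1**2)*2353 = (-5 + (2*4*(18 - 3/4))*1)*2353 = (-5 + (2*4*(69/4))*1)*2353 = (-5 + 138*1)*2353 = (-5 + 138)*2353 = 133*2353 = 312949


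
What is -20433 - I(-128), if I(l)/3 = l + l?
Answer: -19665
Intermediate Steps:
I(l) = 6*l (I(l) = 3*(l + l) = 3*(2*l) = 6*l)
-20433 - I(-128) = -20433 - 6*(-128) = -20433 - 1*(-768) = -20433 + 768 = -19665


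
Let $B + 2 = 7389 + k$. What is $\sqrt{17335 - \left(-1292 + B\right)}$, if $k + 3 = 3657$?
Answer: $\sqrt{7586} \approx 87.098$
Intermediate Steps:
$k = 3654$ ($k = -3 + 3657 = 3654$)
$B = 11041$ ($B = -2 + \left(7389 + 3654\right) = -2 + 11043 = 11041$)
$\sqrt{17335 - \left(-1292 + B\right)} = \sqrt{17335 + \left(1292 - 11041\right)} = \sqrt{17335 - 9749} = \sqrt{7586}$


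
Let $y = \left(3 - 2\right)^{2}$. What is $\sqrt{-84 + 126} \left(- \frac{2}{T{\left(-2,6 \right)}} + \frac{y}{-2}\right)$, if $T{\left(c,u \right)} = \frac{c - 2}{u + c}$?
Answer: $\frac{3 \sqrt{42}}{2} \approx 9.7211$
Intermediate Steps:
$T{\left(c,u \right)} = \frac{-2 + c}{c + u}$
$y = 1$ ($y = 1^{2} = 1$)
$\sqrt{-84 + 126} \left(- \frac{2}{T{\left(-2,6 \right)}} + \frac{y}{-2}\right) = \sqrt{-84 + 126} \left(- \frac{2}{\frac{1}{-2 + 6} \left(-2 - 2\right)} + 1 \frac{1}{-2}\right) = \sqrt{42} \left(- \frac{2}{\frac{1}{4} \left(-4\right)} + 1 \left(- \frac{1}{2}\right)\right) = \sqrt{42} \left(- \frac{2}{\frac{1}{4} \left(-4\right)} - \frac{1}{2}\right) = \sqrt{42} \left(- \frac{2}{-1} - \frac{1}{2}\right) = \sqrt{42} \left(\left(-2\right) \left(-1\right) - \frac{1}{2}\right) = \sqrt{42} \left(2 - \frac{1}{2}\right) = \sqrt{42} \cdot \frac{3}{2} = \frac{3 \sqrt{42}}{2}$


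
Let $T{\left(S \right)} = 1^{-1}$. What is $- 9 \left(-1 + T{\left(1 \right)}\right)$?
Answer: $0$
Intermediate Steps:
$T{\left(S \right)} = 1$
$- 9 \left(-1 + T{\left(1 \right)}\right) = - 9 \left(-1 + 1\right) = \left(-9\right) 0 = 0$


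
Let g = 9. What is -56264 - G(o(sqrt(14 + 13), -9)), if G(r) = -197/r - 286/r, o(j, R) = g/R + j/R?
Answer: -113977/2 + 483*sqrt(3)/2 ≈ -56570.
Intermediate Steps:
o(j, R) = 9/R + j/R
G(r) = -483/r
-56264 - G(o(sqrt(14 + 13), -9)) = -56264 - (-483)/((9 + sqrt(14 + 13))/(-9)) = -56264 - (-483)/((-(9 + sqrt(27))/9)) = -56264 - (-483)/((-(9 + 3*sqrt(3))/9)) = -56264 - (-483)/(-1 - sqrt(3)/3) = -56264 + 483/(-1 - sqrt(3)/3)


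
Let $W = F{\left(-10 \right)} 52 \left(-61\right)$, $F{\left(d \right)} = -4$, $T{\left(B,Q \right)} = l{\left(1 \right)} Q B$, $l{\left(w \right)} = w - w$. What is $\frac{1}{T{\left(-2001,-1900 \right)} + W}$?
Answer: $\frac{1}{12688} \approx 7.8815 \cdot 10^{-5}$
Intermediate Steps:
$l{\left(w \right)} = 0$
$T{\left(B,Q \right)} = 0$ ($T{\left(B,Q \right)} = 0 Q B = 0 B = 0$)
$W = 12688$ ($W = \left(-4\right) 52 \left(-61\right) = \left(-208\right) \left(-61\right) = 12688$)
$\frac{1}{T{\left(-2001,-1900 \right)} + W} = \frac{1}{0 + 12688} = \frac{1}{12688}$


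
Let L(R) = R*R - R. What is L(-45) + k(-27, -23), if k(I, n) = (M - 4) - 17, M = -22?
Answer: 2027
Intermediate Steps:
k(I, n) = -43 (k(I, n) = (-22 - 4) - 17 = -26 - 17 = -43)
L(R) = R² - R
L(-45) + k(-27, -23) = -45*(-1 - 45) - 43 = -45*(-46) - 43 = 2070 - 43 = 2027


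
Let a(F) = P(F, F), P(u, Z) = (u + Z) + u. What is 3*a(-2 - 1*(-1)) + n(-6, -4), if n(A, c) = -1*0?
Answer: -9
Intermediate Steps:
P(u, Z) = Z + 2*u (P(u, Z) = (Z + u) + u = Z + 2*u)
n(A, c) = 0
a(F) = 3*F (a(F) = F + 2*F = 3*F)
3*a(-2 - 1*(-1)) + n(-6, -4) = 3*(3*(-2 - 1*(-1))) + 0 = 3*(3*(-2 + 1)) + 0 = 3*(3*(-1)) + 0 = 3*(-3) + 0 = -9 + 0 = -9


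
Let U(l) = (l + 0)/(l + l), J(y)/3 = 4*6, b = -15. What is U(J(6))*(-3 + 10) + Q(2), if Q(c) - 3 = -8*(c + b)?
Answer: 221/2 ≈ 110.50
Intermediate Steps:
J(y) = 72 (J(y) = 3*(4*6) = 3*24 = 72)
U(l) = ½ (U(l) = l/((2*l)) = l*(1/(2*l)) = ½)
Q(c) = 123 - 8*c (Q(c) = 3 - 8*(c - 15) = 3 - 8*(-15 + c) = 3 + (120 - 8*c) = 123 - 8*c)
U(J(6))*(-3 + 10) + Q(2) = (-3 + 10)/2 + (123 - 8*2) = (½)*7 + (123 - 16) = 7/2 + 107 = 221/2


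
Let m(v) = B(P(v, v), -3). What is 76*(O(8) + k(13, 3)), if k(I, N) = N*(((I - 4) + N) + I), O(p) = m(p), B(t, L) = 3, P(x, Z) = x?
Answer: 5928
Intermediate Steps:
m(v) = 3
O(p) = 3
k(I, N) = N*(-4 + N + 2*I) (k(I, N) = N*(((-4 + I) + N) + I) = N*((-4 + I + N) + I) = N*(-4 + N + 2*I))
76*(O(8) + k(13, 3)) = 76*(3 + 3*(-4 + 3 + 2*13)) = 76*(3 + 3*(-4 + 3 + 26)) = 76*(3 + 3*25) = 76*(3 + 75) = 76*78 = 5928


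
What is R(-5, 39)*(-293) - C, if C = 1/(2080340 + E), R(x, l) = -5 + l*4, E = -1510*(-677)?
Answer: -137268774231/3102610 ≈ -44243.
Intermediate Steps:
E = 1022270
R(x, l) = -5 + 4*l
C = 1/3102610 (C = 1/(2080340 + 1022270) = 1/3102610 ≈ 3.2231e-7)
R(-5, 39)*(-293) - C = (-5 + 4*39)*(-293) - 1*1/3102610 = (-5 + 156)*(-293) - 1/3102610 = 151*(-293) - 1/3102610 = -44243 - 1/3102610 = -137268774231/3102610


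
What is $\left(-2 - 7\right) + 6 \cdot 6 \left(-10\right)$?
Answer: $-369$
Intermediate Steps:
$\left(-2 - 7\right) + 6 \cdot 6 \left(-10\right) = \left(-2 - 7\right) + 36 \left(-10\right) = -9 - 360 = -369$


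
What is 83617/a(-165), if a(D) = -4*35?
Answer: -83617/140 ≈ -597.26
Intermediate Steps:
a(D) = -140
83617/a(-165) = 83617/(-140) = 83617*(-1/140) = -83617/140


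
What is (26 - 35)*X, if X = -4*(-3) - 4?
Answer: -72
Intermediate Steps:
X = 8 (X = 12 - 4 = 8)
(26 - 35)*X = (26 - 35)*8 = -9*8 = -72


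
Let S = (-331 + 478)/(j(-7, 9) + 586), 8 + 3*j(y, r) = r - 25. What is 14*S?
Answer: 1029/289 ≈ 3.5606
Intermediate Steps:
j(y, r) = -11 + r/3 (j(y, r) = -8/3 + (r - 25)/3 = -8/3 + (-25 + r)/3 = -8/3 + (-25/3 + r/3) = -11 + r/3)
S = 147/578 (S = (-331 + 478)/((-11 + (1/3)*9) + 586) = 147/((-11 + 3) + 586) = 147/(-8 + 586) = 147/578 ≈ 0.25433)
14*S = 14*(147/578) = 1029/289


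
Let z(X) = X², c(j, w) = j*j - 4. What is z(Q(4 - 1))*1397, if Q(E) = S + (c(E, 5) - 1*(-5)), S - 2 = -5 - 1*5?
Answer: 5588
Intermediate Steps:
S = -8 (S = 2 + (-5 - 1*5) = 2 + (-5 - 5) = 2 - 10 = -8)
c(j, w) = -4 + j² (c(j, w) = j² - 4 = -4 + j²)
Q(E) = -7 + E² (Q(E) = -8 + ((-4 + E²) - 1*(-5)) = -8 + ((-4 + E²) + 5) = -8 + (1 + E²) = -7 + E²)
z(Q(4 - 1))*1397 = (-7 + (4 - 1)²)²*1397 = (-7 + 3²)²*1397 = (-7 + 9)²*1397 = 2²*1397 = 4*1397 = 5588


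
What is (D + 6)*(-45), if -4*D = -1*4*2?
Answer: -360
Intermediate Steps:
D = 2 (D = -(-1*4)*2/4 = -(-1)*2 = -¼*(-8) = 2)
(D + 6)*(-45) = (2 + 6)*(-45) = 8*(-45) = -360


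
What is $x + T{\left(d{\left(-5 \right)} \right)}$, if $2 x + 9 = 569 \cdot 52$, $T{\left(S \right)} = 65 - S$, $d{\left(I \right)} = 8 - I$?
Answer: $\frac{29683}{2} \approx 14842.0$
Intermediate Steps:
$x = \frac{29579}{2}$ ($x = - \frac{9}{2} + \frac{569 \cdot 52}{2} = - \frac{9}{2} + \frac{1}{2} \cdot 29588 = - \frac{9}{2} + 14794 = \frac{29579}{2} \approx 14790.0$)
$x + T{\left(d{\left(-5 \right)} \right)} = \frac{29579}{2} + \left(65 - \left(8 - -5\right)\right) = \frac{29579}{2} + \left(65 - \left(8 + 5\right)\right) = \frac{29579}{2} + \left(65 - 13\right) = \frac{29579}{2} + 52 = \frac{29683}{2}$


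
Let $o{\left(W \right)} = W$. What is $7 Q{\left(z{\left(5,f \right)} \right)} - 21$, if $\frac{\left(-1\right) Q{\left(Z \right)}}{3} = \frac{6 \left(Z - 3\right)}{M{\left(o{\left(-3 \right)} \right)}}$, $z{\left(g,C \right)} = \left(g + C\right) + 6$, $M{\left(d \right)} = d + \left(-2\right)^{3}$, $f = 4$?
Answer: $\frac{1281}{11} \approx 116.45$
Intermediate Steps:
$M{\left(d \right)} = -8 + d$ ($M{\left(d \right)} = d - 8 = -8 + d$)
$z{\left(g,C \right)} = 6 + C + g$ ($z{\left(g,C \right)} = \left(C + g\right) + 6 = 6 + C + g$)
$Q{\left(Z \right)} = - \frac{54}{11} + \frac{18 Z}{11}$ ($Q{\left(Z \right)} = - 3 \frac{6 \left(Z - 3\right)}{-8 - 3} = - 3 \frac{6 \left(-3 + Z\right)}{-11} = - 3 \left(-18 + 6 Z\right) \left(- \frac{1}{11}\right) = - 3 \left(\frac{18}{11} - \frac{6 Z}{11}\right) = - \frac{54}{11} + \frac{18 Z}{11}$)
$7 Q{\left(z{\left(5,f \right)} \right)} - 21 = 7 \left(- \frac{54}{11} + \frac{18 \left(6 + 4 + 5\right)}{11}\right) - 21 = 7 \left(- \frac{54}{11} + \frac{18}{11} \cdot 15\right) - 21 = 7 \left(- \frac{54}{11} + \frac{270}{11}\right) - 21 = 7 \cdot \frac{216}{11} - 21 = \frac{1512}{11} - 21 = \frac{1281}{11}$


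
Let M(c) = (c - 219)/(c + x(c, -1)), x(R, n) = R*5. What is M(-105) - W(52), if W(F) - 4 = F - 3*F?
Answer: 3518/35 ≈ 100.51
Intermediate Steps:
x(R, n) = 5*R
W(F) = 4 - 2*F (W(F) = 4 + (F - 3*F) = 4 - 2*F)
M(c) = (-219 + c)/(6*c) (M(c) = (c - 219)/(c + 5*c) = (-219 + c)/((6*c)) = (-219 + c)*(1/(6*c)) = (-219 + c)/(6*c))
M(-105) - W(52) = (⅙)*(-219 - 105)/(-105) - (4 - 2*52) = (⅙)*(-1/105)*(-324) - (4 - 104) = 18/35 - 1*(-100) = 18/35 + 100 = 3518/35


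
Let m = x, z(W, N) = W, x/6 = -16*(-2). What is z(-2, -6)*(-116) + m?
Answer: 424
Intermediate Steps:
x = 192 (x = 6*(-16*(-2)) = 6*32 = 192)
m = 192
z(-2, -6)*(-116) + m = -2*(-116) + 192 = 232 + 192 = 424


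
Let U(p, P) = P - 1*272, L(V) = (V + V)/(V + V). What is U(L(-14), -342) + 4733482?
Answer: 4732868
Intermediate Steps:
L(V) = 1 (L(V) = (2*V)/((2*V)) = (2*V)*(1/(2*V)) = 1)
U(p, P) = -272 + P (U(p, P) = P - 272 = -272 + P)
U(L(-14), -342) + 4733482 = (-272 - 342) + 4733482 = -614 + 4733482 = 4732868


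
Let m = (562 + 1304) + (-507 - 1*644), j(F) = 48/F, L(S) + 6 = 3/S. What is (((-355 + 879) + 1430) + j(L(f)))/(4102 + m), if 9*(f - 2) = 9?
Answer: 9722/24085 ≈ 0.40365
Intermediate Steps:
f = 3 (f = 2 + (⅑)*9 = 2 + 1 = 3)
L(S) = -6 + 3/S
m = 715 (m = 1866 + (-507 - 644) = 1866 - 1151 = 715)
(((-355 + 879) + 1430) + j(L(f)))/(4102 + m) = (((-355 + 879) + 1430) + 48/(-6 + 3/3))/(4102 + 715) = ((524 + 1430) + 48/(-6 + 3*(⅓)))/4817 = (1954 + 48/(-6 + 1))*(1/4817) = (1954 + 48/(-5))*(1/4817) = (1954 + 48*(-⅕))*(1/4817) = (1954 - 48/5)*(1/4817) = (9722/5)*(1/4817) = 9722/24085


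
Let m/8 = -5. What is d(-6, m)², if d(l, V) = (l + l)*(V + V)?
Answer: 921600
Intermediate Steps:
m = -40 (m = 8*(-5) = -40)
d(l, V) = 4*V*l (d(l, V) = (2*l)*(2*V) = 4*V*l)
d(-6, m)² = (4*(-40)*(-6))² = 960² = 921600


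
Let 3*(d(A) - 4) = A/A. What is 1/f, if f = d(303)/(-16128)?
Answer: -48384/13 ≈ -3721.8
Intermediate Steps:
d(A) = 13/3 (d(A) = 4 + (A/A)/3 = 4 + (1/3)*1 = 4 + 1/3 = 13/3)
f = -13/48384 (f = (13/3)/(-16128) = (13/3)*(-1/16128) = -13/48384 ≈ -0.00026868)
1/f = 1/(-13/48384) = -48384/13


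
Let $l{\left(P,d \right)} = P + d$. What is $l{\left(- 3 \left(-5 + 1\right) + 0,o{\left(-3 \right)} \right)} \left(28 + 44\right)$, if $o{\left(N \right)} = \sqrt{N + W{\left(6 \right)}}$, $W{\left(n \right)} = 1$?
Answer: $864 + 72 i \sqrt{2} \approx 864.0 + 101.82 i$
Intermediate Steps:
$o{\left(N \right)} = \sqrt{1 + N}$ ($o{\left(N \right)} = \sqrt{N + 1} = \sqrt{1 + N}$)
$l{\left(- 3 \left(-5 + 1\right) + 0,o{\left(-3 \right)} \right)} \left(28 + 44\right) = \left(\left(- 3 \left(-5 + 1\right) + 0\right) + \sqrt{1 - 3}\right) \left(28 + 44\right) = \left(\left(\left(-3\right) \left(-4\right) + 0\right) + \sqrt{-2}\right) 72 = \left(\left(12 + 0\right) + i \sqrt{2}\right) 72 = \left(12 + i \sqrt{2}\right) 72 = 864 + 72 i \sqrt{2}$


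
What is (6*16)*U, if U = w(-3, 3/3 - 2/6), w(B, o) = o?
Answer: 64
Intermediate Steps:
U = 2/3 (U = 3/3 - 2/6 = 3*(1/3) - 2*1/6 = 1 - 1/3 = 2/3 ≈ 0.66667)
(6*16)*U = (6*16)*(2/3) = 96*(2/3) = 64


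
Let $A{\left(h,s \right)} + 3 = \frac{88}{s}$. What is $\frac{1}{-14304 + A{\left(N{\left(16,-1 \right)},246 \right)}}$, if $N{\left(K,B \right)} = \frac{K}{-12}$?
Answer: $- \frac{123}{1759717} \approx -6.9898 \cdot 10^{-5}$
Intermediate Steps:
$N{\left(K,B \right)} = - \frac{K}{12}$ ($N{\left(K,B \right)} = K \left(- \frac{1}{12}\right) = - \frac{K}{12}$)
$A{\left(h,s \right)} = -3 + \frac{88}{s}$
$\frac{1}{-14304 + A{\left(N{\left(16,-1 \right)},246 \right)}} = \frac{1}{-14304 - \left(3 - \frac{88}{246}\right)} = \frac{1}{-14304 + \left(-3 + 88 \cdot \frac{1}{246}\right)} = \frac{1}{-14304 + \left(-3 + \frac{44}{123}\right)} = \frac{1}{-14304 - \frac{325}{123}} = \frac{1}{- \frac{1759717}{123}} = - \frac{123}{1759717}$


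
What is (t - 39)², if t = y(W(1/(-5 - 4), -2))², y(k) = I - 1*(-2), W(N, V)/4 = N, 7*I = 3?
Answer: 2630884/2401 ≈ 1095.7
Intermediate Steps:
I = 3/7 (I = (⅐)*3 = 3/7 ≈ 0.42857)
W(N, V) = 4*N
y(k) = 17/7 (y(k) = 3/7 - 1*(-2) = 3/7 + 2 = 17/7)
t = 289/49 (t = (17/7)² = 289/49 ≈ 5.8980)
(t - 39)² = (289/49 - 39)² = (-1622/49)² = 2630884/2401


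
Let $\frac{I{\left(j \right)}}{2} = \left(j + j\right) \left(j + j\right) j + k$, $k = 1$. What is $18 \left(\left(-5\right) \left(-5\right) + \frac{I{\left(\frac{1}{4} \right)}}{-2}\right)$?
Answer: $\frac{3447}{8} \approx 430.88$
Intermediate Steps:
$I{\left(j \right)} = 2 + 8 j^{3}$ ($I{\left(j \right)} = 2 \left(\left(j + j\right) \left(j + j\right) j + 1\right) = 2 \left(2 j 2 j j + 1\right) = 2 \left(4 j^{2} j + 1\right) = 2 \left(4 j^{3} + 1\right) = 2 \left(1 + 4 j^{3}\right) = 2 + 8 j^{3}$)
$18 \left(\left(-5\right) \left(-5\right) + \frac{I{\left(\frac{1}{4} \right)}}{-2}\right) = 18 \left(\left(-5\right) \left(-5\right) + \frac{2 + 8 \left(\frac{1}{4}\right)^{3}}{-2}\right) = 18 \left(25 + \left(2 + \frac{8}{64}\right) \left(- \frac{1}{2}\right)\right) = 18 \left(25 + \left(2 + 8 \cdot \frac{1}{64}\right) \left(- \frac{1}{2}\right)\right) = 18 \left(25 + \left(2 + \frac{1}{8}\right) \left(- \frac{1}{2}\right)\right) = 18 \left(25 + \frac{17}{8} \left(- \frac{1}{2}\right)\right) = 18 \left(25 - \frac{17}{16}\right) = 18 \cdot \frac{383}{16} = \frac{3447}{8}$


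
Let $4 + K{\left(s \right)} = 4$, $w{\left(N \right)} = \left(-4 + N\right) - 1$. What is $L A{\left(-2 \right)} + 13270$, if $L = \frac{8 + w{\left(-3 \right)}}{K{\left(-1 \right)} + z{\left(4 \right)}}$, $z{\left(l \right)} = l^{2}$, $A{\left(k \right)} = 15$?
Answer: $13270$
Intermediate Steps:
$w{\left(N \right)} = -5 + N$
$K{\left(s \right)} = 0$ ($K{\left(s \right)} = -4 + 4 = 0$)
$L = 0$ ($L = \frac{8 - 8}{0 + 4^{2}} = \frac{8 - 8}{0 + 16} = \frac{0}{16} = 0 \cdot \frac{1}{16} = 0$)
$L A{\left(-2 \right)} + 13270 = 0 \cdot 15 + 13270 = 0 + 13270 = 13270$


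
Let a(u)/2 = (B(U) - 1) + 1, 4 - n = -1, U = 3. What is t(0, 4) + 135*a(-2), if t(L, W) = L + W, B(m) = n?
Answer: 1354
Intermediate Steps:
n = 5 (n = 4 - 1*(-1) = 4 + 1 = 5)
B(m) = 5
a(u) = 10 (a(u) = 2*((5 - 1) + 1) = 2*(4 + 1) = 2*5 = 10)
t(0, 4) + 135*a(-2) = (0 + 4) + 135*10 = 4 + 1350 = 1354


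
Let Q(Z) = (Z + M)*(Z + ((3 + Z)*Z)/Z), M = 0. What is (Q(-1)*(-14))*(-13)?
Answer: -182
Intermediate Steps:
Q(Z) = Z*(3 + 2*Z) (Q(Z) = (Z + 0)*(Z + ((3 + Z)*Z)/Z) = Z*(Z + (Z*(3 + Z))/Z) = Z*(Z + (3 + Z)) = Z*(3 + 2*Z))
(Q(-1)*(-14))*(-13) = (-(3 + 2*(-1))*(-14))*(-13) = (-(3 - 2)*(-14))*(-13) = (-1*1*(-14))*(-13) = -1*(-14)*(-13) = 14*(-13) = -182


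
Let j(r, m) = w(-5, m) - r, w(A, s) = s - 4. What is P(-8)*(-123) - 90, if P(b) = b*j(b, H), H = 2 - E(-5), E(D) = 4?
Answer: 1878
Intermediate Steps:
w(A, s) = -4 + s
H = -2 (H = 2 - 1*4 = 2 - 4 = -2)
j(r, m) = -4 + m - r (j(r, m) = (-4 + m) - r = -4 + m - r)
P(b) = b*(-6 - b) (P(b) = b*(-4 - 2 - b) = b*(-6 - b))
P(-8)*(-123) - 90 = -1*(-8)*(6 - 8)*(-123) - 90 = -1*(-8)*(-2)*(-123) - 90 = -16*(-123) - 90 = 1968 - 90 = 1878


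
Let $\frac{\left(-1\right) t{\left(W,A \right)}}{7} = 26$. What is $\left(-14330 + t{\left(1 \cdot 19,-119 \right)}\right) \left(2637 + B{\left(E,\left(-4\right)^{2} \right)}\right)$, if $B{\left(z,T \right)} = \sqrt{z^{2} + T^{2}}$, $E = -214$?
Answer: $-38268144 - 29024 \sqrt{11513} \approx -4.1382 \cdot 10^{7}$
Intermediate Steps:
$t{\left(W,A \right)} = -182$ ($t{\left(W,A \right)} = \left(-7\right) 26 = -182$)
$B{\left(z,T \right)} = \sqrt{T^{2} + z^{2}}$
$\left(-14330 + t{\left(1 \cdot 19,-119 \right)}\right) \left(2637 + B{\left(E,\left(-4\right)^{2} \right)}\right) = \left(-14330 - 182\right) \left(2637 + \sqrt{\left(\left(-4\right)^{2}\right)^{2} + \left(-214\right)^{2}}\right) = - 14512 \left(2637 + \sqrt{16^{2} + 45796}\right) = - 14512 \left(2637 + \sqrt{256 + 45796}\right) = - 14512 \left(2637 + \sqrt{46052}\right) = - 14512 \left(2637 + 2 \sqrt{11513}\right) = -38268144 - 29024 \sqrt{11513}$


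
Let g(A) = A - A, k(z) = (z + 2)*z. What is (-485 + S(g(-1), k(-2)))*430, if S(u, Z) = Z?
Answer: -208550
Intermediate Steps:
k(z) = z*(2 + z) (k(z) = (2 + z)*z = z*(2 + z))
g(A) = 0
(-485 + S(g(-1), k(-2)))*430 = (-485 - 2*(2 - 2))*430 = (-485 - 2*0)*430 = (-485 + 0)*430 = -485*430 = -208550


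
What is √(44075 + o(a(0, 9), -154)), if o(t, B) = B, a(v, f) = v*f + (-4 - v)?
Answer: √43921 ≈ 209.57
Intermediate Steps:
a(v, f) = -4 - v + f*v (a(v, f) = f*v + (-4 - v) = -4 - v + f*v)
√(44075 + o(a(0, 9), -154)) = √(44075 - 154) = √43921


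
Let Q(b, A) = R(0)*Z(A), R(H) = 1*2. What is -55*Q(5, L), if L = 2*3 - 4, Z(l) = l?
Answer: -220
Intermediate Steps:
R(H) = 2
L = 2 (L = 6 - 4 = 2)
Q(b, A) = 2*A
-55*Q(5, L) = -110*2 = -55*4 = -220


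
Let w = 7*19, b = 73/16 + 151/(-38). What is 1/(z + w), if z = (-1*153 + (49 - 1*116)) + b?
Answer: -304/26269 ≈ -0.011573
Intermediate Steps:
b = 179/304 (b = 73*(1/16) + 151*(-1/38) = 73/16 - 151/38 = 179/304 ≈ 0.58882)
z = -66701/304 (z = (-1*153 + (49 - 1*116)) + 179/304 = (-153 + (49 - 116)) + 179/304 = (-153 - 67) + 179/304 = -220 + 179/304 = -66701/304 ≈ -219.41)
w = 133
1/(z + w) = 1/(-66701/304 + 133) = 1/(-26269/304) = -304/26269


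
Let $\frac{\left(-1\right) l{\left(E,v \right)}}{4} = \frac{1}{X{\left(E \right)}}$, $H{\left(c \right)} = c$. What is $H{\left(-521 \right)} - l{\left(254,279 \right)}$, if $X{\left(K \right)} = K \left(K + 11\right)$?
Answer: $- \frac{17534253}{33655} \approx -521.0$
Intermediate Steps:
$X{\left(K \right)} = K \left(11 + K\right)$
$l{\left(E,v \right)} = - \frac{4}{E \left(11 + E\right)}$
$H{\left(-521 \right)} - l{\left(254,279 \right)} = -521 - - \frac{4}{254 \left(11 + 254\right)} = -521 - \left(-4\right) \frac{1}{254} \cdot \frac{1}{265} = -521 - - \frac{2}{33655} = -521 + \frac{2}{33655} = - \frac{17534253}{33655}$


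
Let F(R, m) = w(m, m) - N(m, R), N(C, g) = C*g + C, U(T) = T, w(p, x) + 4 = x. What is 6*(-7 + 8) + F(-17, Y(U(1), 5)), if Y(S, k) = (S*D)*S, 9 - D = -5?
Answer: 240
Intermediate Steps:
D = 14 (D = 9 - 1*(-5) = 9 + 5 = 14)
w(p, x) = -4 + x
Y(S, k) = 14*S² (Y(S, k) = (S*14)*S = (14*S)*S = 14*S²)
N(C, g) = C + C*g
F(R, m) = -4 + m - m*(1 + R) (F(R, m) = (-4 + m) - m*(1 + R) = -4 + m - m*(1 + R))
6*(-7 + 8) + F(-17, Y(U(1), 5)) = 6*(-7 + 8) + (-4 - 1*(-17)*14*1²) = 6*1 + (-4 - 1*(-17)*14*1) = 6 + (-4 - 1*(-17)*14) = 6 + (-4 + 238) = 6 + 234 = 240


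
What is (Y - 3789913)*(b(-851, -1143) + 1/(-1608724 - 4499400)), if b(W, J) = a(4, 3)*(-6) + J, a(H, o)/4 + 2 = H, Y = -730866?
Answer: 32887653146458615/6108124 ≈ 5.3842e+9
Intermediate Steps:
a(H, o) = -8 + 4*H
b(W, J) = -48 + J (b(W, J) = (-8 + 4*4)*(-6) + J = (-8 + 16)*(-6) + J = 8*(-6) + J = -48 + J)
(Y - 3789913)*(b(-851, -1143) + 1/(-1608724 - 4499400)) = (-730866 - 3789913)*((-48 - 1143) + 1/(-1608724 - 4499400)) = -4520779*(-1191 + 1/(-6108124)) = -4520779*(-1191 - 1/6108124) = -4520779*(-7274775685/6108124) = 32887653146458615/6108124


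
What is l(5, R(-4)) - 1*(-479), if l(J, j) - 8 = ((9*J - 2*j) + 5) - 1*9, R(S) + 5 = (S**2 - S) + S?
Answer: 506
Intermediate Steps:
R(S) = -5 + S**2 (R(S) = -5 + ((S**2 - S) + S) = -5 + S**2)
l(J, j) = 4 - 2*j + 9*J (l(J, j) = 8 + (((9*J - 2*j) + 5) - 1*9) = 8 + (((-2*j + 9*J) + 5) - 9) = 8 + ((5 - 2*j + 9*J) - 9) = 8 + (-4 - 2*j + 9*J) = 4 - 2*j + 9*J)
l(5, R(-4)) - 1*(-479) = (4 - 2*(-5 + (-4)**2) + 9*5) - 1*(-479) = (4 - 2*(-5 + 16) + 45) + 479 = (4 - 2*11 + 45) + 479 = (4 - 22 + 45) + 479 = 27 + 479 = 506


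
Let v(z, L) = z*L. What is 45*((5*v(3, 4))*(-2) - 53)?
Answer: -7785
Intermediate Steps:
v(z, L) = L*z
45*((5*v(3, 4))*(-2) - 53) = 45*((5*(4*3))*(-2) - 53) = 45*((5*12)*(-2) - 53) = 45*(60*(-2) - 53) = 45*(-120 - 53) = 45*(-173) = -7785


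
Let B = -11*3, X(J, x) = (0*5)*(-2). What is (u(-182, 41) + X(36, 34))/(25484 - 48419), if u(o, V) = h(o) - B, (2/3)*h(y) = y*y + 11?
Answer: -33157/15290 ≈ -2.1685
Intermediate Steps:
X(J, x) = 0 (X(J, x) = 0*(-2) = 0)
h(y) = 33/2 + 3*y²/2 (h(y) = 3*(y*y + 11)/2 = 3*(y² + 11)/2 = 3*(11 + y²)/2 = 33/2 + 3*y²/2)
B = -33
u(o, V) = 99/2 + 3*o²/2 (u(o, V) = (33/2 + 3*o²/2) - 1*(-33) = (33/2 + 3*o²/2) + 33 = 99/2 + 3*o²/2)
(u(-182, 41) + X(36, 34))/(25484 - 48419) = ((99/2 + (3/2)*(-182)²) + 0)/(25484 - 48419) = ((99/2 + (3/2)*33124) + 0)/(-22935) = ((99/2 + 49686) + 0)*(-1/22935) = (99471/2 + 0)*(-1/22935) = (99471/2)*(-1/22935) = -33157/15290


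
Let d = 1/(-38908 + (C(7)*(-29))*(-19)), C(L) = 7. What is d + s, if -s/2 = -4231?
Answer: 296601561/35051 ≈ 8462.0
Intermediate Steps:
s = 8462 (s = -2*(-4231) = 8462)
d = -1/35051 (d = 1/(-38908 + (7*(-29))*(-19)) = 1/(-38908 - 203*(-19)) = 1/(-38908 + 3857) = 1/(-35051) = -1/35051 ≈ -2.8530e-5)
d + s = -1/35051 + 8462 = 296601561/35051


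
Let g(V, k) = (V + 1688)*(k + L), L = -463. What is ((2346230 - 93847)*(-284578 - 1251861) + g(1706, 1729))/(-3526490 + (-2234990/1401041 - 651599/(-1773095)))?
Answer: 8596860386974621139066035/8760434717762478041 ≈ 9.8133e+5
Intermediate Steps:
g(V, k) = (-463 + k)*(1688 + V) (g(V, k) = (V + 1688)*(k - 463) = (1688 + V)*(-463 + k) = (-463 + k)*(1688 + V))
((2346230 - 93847)*(-284578 - 1251861) + g(1706, 1729))/(-3526490 + (-2234990/1401041 - 651599/(-1773095))) = ((2346230 - 93847)*(-284578 - 1251861) + (-781544 - 463*1706 + 1688*1729 + 1706*1729))/(-3526490 + (-2234990/1401041 - 651599/(-1773095))) = (2252383*(-1536439) + (-781544 - 789878 + 2918552 + 2949674))/(-3526490 + (-2234990*1/1401041 - 651599*(-1/1773095))) = (-3460649084137 + 4296804)/(-3526490 + (-2234990/1401041 + 651599/1773095)) = -3460644787333/(-3526490 - 3049932679491/2484178791895) = -3460644787333/(-8760434717762478041/2484178791895) = -3460644787333*(-2484178791895/8760434717762478041) = 8596860386974621139066035/8760434717762478041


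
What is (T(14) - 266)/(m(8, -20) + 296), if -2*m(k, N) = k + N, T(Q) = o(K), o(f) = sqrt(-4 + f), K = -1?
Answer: -133/151 + I*sqrt(5)/302 ≈ -0.88079 + 0.0074042*I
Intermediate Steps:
T(Q) = I*sqrt(5) (T(Q) = sqrt(-4 - 1) = sqrt(-5) = I*sqrt(5))
m(k, N) = -N/2 - k/2 (m(k, N) = -(k + N)/2 = -(N + k)/2 = -N/2 - k/2)
(T(14) - 266)/(m(8, -20) + 296) = (I*sqrt(5) - 266)/((-1/2*(-20) - 1/2*8) + 296) = (-266 + I*sqrt(5))/((10 - 4) + 296) = (-266 + I*sqrt(5))/(6 + 296) = (-266 + I*sqrt(5))/302 = (-266 + I*sqrt(5))*(1/302) = -133/151 + I*sqrt(5)/302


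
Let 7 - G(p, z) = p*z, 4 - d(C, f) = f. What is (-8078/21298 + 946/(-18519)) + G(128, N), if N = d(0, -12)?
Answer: -402588096266/197208831 ≈ -2041.4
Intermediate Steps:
d(C, f) = 4 - f
N = 16 (N = 4 - 1*(-12) = 4 + 12 = 16)
G(p, z) = 7 - p*z
(-8078/21298 + 946/(-18519)) + G(128, N) = (-8078/21298 + 946/(-18519)) + (7 - 1*128*16) = (-8078*1/21298 + 946*(-1/18519)) + (7 - 2048) = (-4039/10649 - 946/18519) - 2041 = -84872195/197208831 - 2041 = -402588096266/197208831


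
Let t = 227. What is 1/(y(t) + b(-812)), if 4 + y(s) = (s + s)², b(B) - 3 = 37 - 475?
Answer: 1/205677 ≈ 4.8620e-6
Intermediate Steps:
b(B) = -435 (b(B) = 3 + (37 - 475) = 3 - 438 = -435)
y(s) = -4 + 4*s² (y(s) = -4 + (s + s)² = -4 + (2*s)² = -4 + 4*s²)
1/(y(t) + b(-812)) = 1/((-4 + 4*227²) - 435) = 1/((-4 + 4*51529) - 435) = 1/((-4 + 206116) - 435) = 1/(206112 - 435) = 1/205677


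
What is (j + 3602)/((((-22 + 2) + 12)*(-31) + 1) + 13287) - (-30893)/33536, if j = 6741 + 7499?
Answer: 31766155/14185728 ≈ 2.2393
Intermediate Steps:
j = 14240
(j + 3602)/((((-22 + 2) + 12)*(-31) + 1) + 13287) - (-30893)/33536 = (14240 + 3602)/((((-22 + 2) + 12)*(-31) + 1) + 13287) - (-30893)/33536 = 17842/(((-20 + 12)*(-31) + 1) + 13287) - (-30893)/33536 = 17842/((-8*(-31) + 1) + 13287) - 1*(-30893/33536) = 17842/((248 + 1) + 13287) + 30893/33536 = 17842/(249 + 13287) + 30893/33536 = 17842/13536 + 30893/33536 = 17842*(1/13536) + 30893/33536 = 8921/6768 + 30893/33536 = 31766155/14185728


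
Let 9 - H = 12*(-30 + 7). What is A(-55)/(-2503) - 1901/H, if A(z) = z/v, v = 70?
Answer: -66611707/9986970 ≈ -6.6699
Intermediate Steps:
A(z) = z/70
H = 285 (H = 9 - 12*(-30 + 7) = 9 - 12*(-23) = 9 - 1*(-276) = 9 + 276 = 285)
A(-55)/(-2503) - 1901/H = ((1/70)*(-55))/(-2503) - 1901/285 = -11/14*(-1/2503) - 1901*1/285 = 11/35042 - 1901/285 = -66611707/9986970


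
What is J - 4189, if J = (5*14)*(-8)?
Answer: -4749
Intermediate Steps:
J = -560 (J = 70*(-8) = -560)
J - 4189 = -560 - 4189 = -4749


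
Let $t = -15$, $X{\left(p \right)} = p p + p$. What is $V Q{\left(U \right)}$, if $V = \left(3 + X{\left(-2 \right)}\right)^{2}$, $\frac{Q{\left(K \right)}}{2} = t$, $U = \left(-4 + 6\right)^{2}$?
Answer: $-750$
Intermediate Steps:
$X{\left(p \right)} = p + p^{2}$ ($X{\left(p \right)} = p^{2} + p = p + p^{2}$)
$U = 4$ ($U = 2^{2} = 4$)
$Q{\left(K \right)} = -30$ ($Q{\left(K \right)} = 2 \left(-15\right) = -30$)
$V = 25$ ($V = \left(3 - 2 \left(1 - 2\right)\right)^{2} = \left(3 - -2\right)^{2} = \left(3 + 2\right)^{2} = 5^{2} = 25$)
$V Q{\left(U \right)} = 25 \left(-30\right) = -750$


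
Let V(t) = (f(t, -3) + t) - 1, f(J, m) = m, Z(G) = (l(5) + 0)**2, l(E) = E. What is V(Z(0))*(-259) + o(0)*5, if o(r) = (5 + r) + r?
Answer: -5414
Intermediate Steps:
Z(G) = 25 (Z(G) = (5 + 0)**2 = 5**2 = 25)
o(r) = 5 + 2*r
V(t) = -4 + t (V(t) = (-3 + t) - 1 = -4 + t)
V(Z(0))*(-259) + o(0)*5 = (-4 + 25)*(-259) + (5 + 2*0)*5 = 21*(-259) + (5 + 0)*5 = -5439 + 5*5 = -5439 + 25 = -5414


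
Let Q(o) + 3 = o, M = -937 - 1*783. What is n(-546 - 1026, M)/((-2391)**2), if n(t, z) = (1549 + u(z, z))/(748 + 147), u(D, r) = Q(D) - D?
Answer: 1546/5116608495 ≈ 3.0215e-7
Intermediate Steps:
M = -1720 (M = -937 - 783 = -1720)
Q(o) = -3 + o
u(D, r) = -3 (u(D, r) = (-3 + D) - D = -3)
n(t, z) = 1546/895 (n(t, z) = (1549 - 3)/(748 + 147) = 1546/895)
n(-546 - 1026, M)/((-2391)**2) = 1546/(895*((-2391)**2)) = (1546/895)/5716881 = (1546/895)*(1/5716881) = 1546/5116608495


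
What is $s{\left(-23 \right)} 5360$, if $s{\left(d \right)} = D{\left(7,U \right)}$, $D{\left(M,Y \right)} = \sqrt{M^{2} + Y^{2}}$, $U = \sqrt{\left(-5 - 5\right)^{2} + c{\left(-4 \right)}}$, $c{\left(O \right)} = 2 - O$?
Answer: $5360 \sqrt{155} \approx 66732.0$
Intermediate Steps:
$U = \sqrt{106}$ ($U = \sqrt{\left(-5 - 5\right)^{2} + \left(2 - -4\right)} = \sqrt{\left(-10\right)^{2} + \left(2 + 4\right)} = \sqrt{100 + 6} = \sqrt{106} \approx 10.296$)
$s{\left(d \right)} = \sqrt{155}$ ($s{\left(d \right)} = \sqrt{7^{2} + \left(\sqrt{106}\right)^{2}} = \sqrt{49 + 106} = \sqrt{155}$)
$s{\left(-23 \right)} 5360 = \sqrt{155} \cdot 5360 = 5360 \sqrt{155}$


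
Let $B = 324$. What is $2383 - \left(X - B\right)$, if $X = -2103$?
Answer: $4810$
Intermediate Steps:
$2383 - \left(X - B\right) = 2383 - \left(-2103 - 324\right) = 2383 - -2427 = 2383 + 2427 = 4810$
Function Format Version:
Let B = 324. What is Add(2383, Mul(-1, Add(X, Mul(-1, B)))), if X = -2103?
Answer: 4810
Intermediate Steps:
Add(2383, Mul(-1, Add(X, Mul(-1, B)))) = Add(2383, Mul(-1, Add(-2103, Mul(-1, 324)))) = Add(2383, Mul(-1, Add(-2103, -324))) = Add(2383, Mul(-1, -2427)) = Add(2383, 2427) = 4810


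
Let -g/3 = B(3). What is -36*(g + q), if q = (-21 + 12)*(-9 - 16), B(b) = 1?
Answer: -7992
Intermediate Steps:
g = -3 (g = -3*1 = -3)
q = 225 (q = -9*(-25) = 225)
-36*(g + q) = -36*(-3 + 225) = -36*222 = -7992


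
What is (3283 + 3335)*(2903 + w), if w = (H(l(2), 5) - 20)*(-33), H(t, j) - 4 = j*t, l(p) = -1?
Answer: 23798328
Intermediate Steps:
H(t, j) = 4 + j*t
w = 693 (w = ((4 + 5*(-1)) - 20)*(-33) = ((4 - 5) - 20)*(-33) = (-1 - 20)*(-33) = -21*(-33) = 693)
(3283 + 3335)*(2903 + w) = (3283 + 3335)*(2903 + 693) = 6618*3596 = 23798328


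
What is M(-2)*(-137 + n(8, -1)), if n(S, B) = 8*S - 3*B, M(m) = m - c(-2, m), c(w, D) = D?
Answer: 0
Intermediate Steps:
M(m) = 0 (M(m) = m - m = 0)
n(S, B) = -3*B + 8*S
M(-2)*(-137 + n(8, -1)) = 0*(-137 + (-3*(-1) + 8*8)) = 0*(-137 + (3 + 64)) = 0*(-137 + 67) = 0*(-70) = 0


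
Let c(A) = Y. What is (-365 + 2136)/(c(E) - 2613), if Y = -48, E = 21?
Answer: -1771/2661 ≈ -0.66554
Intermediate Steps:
c(A) = -48
(-365 + 2136)/(c(E) - 2613) = (-365 + 2136)/(-48 - 2613) = 1771/(-2661) = 1771*(-1/2661) = -1771/2661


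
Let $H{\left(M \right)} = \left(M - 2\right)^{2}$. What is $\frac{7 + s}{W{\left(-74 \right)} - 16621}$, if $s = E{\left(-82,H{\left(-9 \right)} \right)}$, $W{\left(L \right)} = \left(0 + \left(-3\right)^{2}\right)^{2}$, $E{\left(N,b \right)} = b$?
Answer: $- \frac{32}{4135} \approx -0.0077388$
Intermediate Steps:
$H{\left(M \right)} = \left(-2 + M\right)^{2}$
$W{\left(L \right)} = 81$ ($W{\left(L \right)} = \left(0 + 9\right)^{2} = 9^{2} = 81$)
$s = 121$ ($s = \left(-2 - 9\right)^{2} = \left(-11\right)^{2} = 121$)
$\frac{7 + s}{W{\left(-74 \right)} - 16621} = \frac{7 + 121}{81 - 16621} = \frac{128}{-16540} = 128 \left(- \frac{1}{16540}\right) = - \frac{32}{4135}$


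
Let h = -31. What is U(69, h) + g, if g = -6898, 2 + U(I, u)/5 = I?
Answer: -6563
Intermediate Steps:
U(I, u) = -10 + 5*I
U(69, h) + g = (-10 + 5*69) - 6898 = (-10 + 345) - 6898 = 335 - 6898 = -6563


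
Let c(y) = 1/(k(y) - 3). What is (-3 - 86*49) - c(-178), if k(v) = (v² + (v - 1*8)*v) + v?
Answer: -272464588/64611 ≈ -4217.0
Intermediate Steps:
k(v) = v + v² + v*(-8 + v) (k(v) = (v² + (v - 8)*v) + v = (v² + (-8 + v)*v) + v = (v² + v*(-8 + v)) + v = v + v² + v*(-8 + v))
c(y) = 1/(-3 + y*(-7 + 2*y)) (c(y) = 1/(y*(-7 + 2*y) - 3) = 1/(-3 + y*(-7 + 2*y)))
(-3 - 86*49) - c(-178) = (-3 - 86*49) - 1/(-3 - 178*(-7 + 2*(-178))) = (-3 - 4214) - 1/(-3 - 178*(-7 - 356)) = -4217 - 1/(-3 - 178*(-363)) = -4217 - 1/(-3 + 64614) = -4217 - 1/64611 = -272464588/64611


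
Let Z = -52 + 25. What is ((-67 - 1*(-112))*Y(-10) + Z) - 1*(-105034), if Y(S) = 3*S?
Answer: 103657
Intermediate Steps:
Z = -27
((-67 - 1*(-112))*Y(-10) + Z) - 1*(-105034) = ((-67 - 1*(-112))*(3*(-10)) - 27) - 1*(-105034) = ((-67 + 112)*(-30) - 27) + 105034 = (45*(-30) - 27) + 105034 = (-1350 - 27) + 105034 = -1377 + 105034 = 103657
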